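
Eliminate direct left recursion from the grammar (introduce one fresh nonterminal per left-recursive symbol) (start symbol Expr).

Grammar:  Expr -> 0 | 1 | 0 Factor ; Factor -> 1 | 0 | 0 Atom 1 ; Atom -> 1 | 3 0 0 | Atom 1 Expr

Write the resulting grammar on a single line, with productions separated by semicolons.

Directly left-recursive nonterminal: Atom.
For Atom: α = {1 Expr}, β = {1, 3 0 0}. Rewrite as Atom → β Atom1 and Atom1 → α Atom1 | ε.

Expr -> 0 | 1 | 0 Factor; Factor -> 1 | 0 | 0 Atom 1; Atom -> 1 Atom1 | 3 0 0 Atom1; Atom1 -> 1 Expr Atom1 | ε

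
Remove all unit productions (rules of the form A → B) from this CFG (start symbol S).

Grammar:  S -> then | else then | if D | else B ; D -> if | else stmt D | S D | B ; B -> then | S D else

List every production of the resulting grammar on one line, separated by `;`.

S -> then | else then | if D | else B; D -> then | S D else | if | else stmt D | S D; B -> then | S D else

Unit pairs: D ⇒* {B}.
For each unit pair (A, B), copy every non-unit production of B to A, then drop all unit productions.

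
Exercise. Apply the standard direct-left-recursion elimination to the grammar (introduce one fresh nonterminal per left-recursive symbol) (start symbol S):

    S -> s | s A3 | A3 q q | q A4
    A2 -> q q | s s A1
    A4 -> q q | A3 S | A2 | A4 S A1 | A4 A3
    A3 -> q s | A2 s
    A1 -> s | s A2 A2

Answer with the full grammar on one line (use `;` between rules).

Left recursion appears on A4.
For A4: α = {S A1, A3}, β = {q q, A3 S, A2}. Rewrite as A4 → β A4' and A4' → α A4' | ε.

S -> s | s A3 | A3 q q | q A4; A2 -> q q | s s A1; A4 -> q q A4' | A3 S A4' | A2 A4'; A3 -> q s | A2 s; A1 -> s | s A2 A2; A4' -> S A1 A4' | A3 A4' | ε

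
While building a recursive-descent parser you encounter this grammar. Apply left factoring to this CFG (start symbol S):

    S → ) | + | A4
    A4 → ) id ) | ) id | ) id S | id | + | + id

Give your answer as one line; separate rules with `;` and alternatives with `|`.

S → ) | + | A4; A4 → id | ) id A4' | + A4''; A4' → ) | eps | S; A4'' → eps | id

A4 has alternatives sharing prefix ') id': factor to A4 → ) id A4' with A4' → ) | ε | S.
A4 has alternatives sharing prefix '+': factor to A4 → + A4'' with A4'' → ε | id.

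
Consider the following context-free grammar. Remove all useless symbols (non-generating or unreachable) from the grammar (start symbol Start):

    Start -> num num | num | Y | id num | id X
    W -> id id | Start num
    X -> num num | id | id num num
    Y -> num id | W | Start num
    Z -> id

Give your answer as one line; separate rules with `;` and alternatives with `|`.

Start -> num num | num | Y | id num | id X; W -> id id | Start num; X -> num num | id | id num num; Y -> num id | W | Start num

Generating nonterminals: {Start, W, X, Y, Z}.
Reachable from Start after that: {Start, W, X, Y}.
Removed useless symbols: {Z} and every production mentioning them.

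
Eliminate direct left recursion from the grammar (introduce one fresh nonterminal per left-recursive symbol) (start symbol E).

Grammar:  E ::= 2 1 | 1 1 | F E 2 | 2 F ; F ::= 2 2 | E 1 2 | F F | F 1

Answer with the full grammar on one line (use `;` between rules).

E ::= 2 1 | 1 1 | F E 2 | 2 F; F ::= 2 2 F' | E 1 2 F'; F' ::= F F' | 1 F' | epsilon

Directly left-recursive nonterminal: F.
For F: α = {F, 1}, β = {2 2, E 1 2}. Rewrite as F → β F' and F' → α F' | ε.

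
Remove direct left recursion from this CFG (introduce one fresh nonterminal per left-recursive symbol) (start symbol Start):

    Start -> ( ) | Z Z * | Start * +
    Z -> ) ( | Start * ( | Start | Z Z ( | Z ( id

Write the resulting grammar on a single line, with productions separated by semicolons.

Start -> ( ) Start1 | Z Z * Start1; Z -> ) ( Z1 | Start * ( Z1 | Start Z1; Start1 -> * + Start1 | ε; Z1 -> Z ( Z1 | ( id Z1 | ε

Directly left-recursive nonterminals: Start, Z.
For Start: α = {* +}, β = {( ), Z Z *}. Rewrite as Start → β Start1 and Start1 → α Start1 | ε.
For Z: α = {Z (, ( id}, β = {) (, Start * (, Start}. Rewrite as Z → β Z1 and Z1 → α Z1 | ε.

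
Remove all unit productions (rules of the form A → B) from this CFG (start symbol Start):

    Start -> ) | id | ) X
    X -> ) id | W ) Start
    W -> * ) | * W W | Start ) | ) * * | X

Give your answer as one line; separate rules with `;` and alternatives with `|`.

Unit pairs: W ⇒* {X}.
For every A with A ⇒* B via unit rules, add B's non-unit alternatives to A; then delete every rule of the form X → Y.

Start -> ) | id | ) X; X -> ) id | W ) Start; W -> ) id | W ) Start | * ) | * W W | Start ) | ) * *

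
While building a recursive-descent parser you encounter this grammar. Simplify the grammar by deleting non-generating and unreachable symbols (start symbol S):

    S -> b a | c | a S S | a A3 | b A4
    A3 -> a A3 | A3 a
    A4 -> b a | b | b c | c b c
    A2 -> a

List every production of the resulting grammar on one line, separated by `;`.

Generating nonterminals: {A2, A4, S}.
Reachable from S after that: {A4, S}.
Removed useless symbols: {A2, A3} and every production mentioning them.

S -> b a | c | a S S | b A4; A4 -> b a | b | b c | c b c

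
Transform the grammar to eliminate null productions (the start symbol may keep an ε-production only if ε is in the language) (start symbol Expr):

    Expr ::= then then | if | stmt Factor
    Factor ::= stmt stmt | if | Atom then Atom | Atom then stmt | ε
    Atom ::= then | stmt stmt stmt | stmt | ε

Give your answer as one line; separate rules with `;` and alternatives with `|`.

Expr ::= then then | if | stmt Factor | stmt; Factor ::= stmt stmt | if | Atom then Atom | Atom then | then Atom | then | Atom then stmt | then stmt; Atom ::= then | stmt stmt stmt | stmt

Nullable nonterminals: {Atom, Factor}.
ε ∉ L(G), so no ε-production is kept.
Expand every rule over subsets of its nullable positions: Expr → stmt Factor gives stmt Factor | stmt. Factor → Atom then Atom gives Atom then Atom | Atom then | then Atom | then. Factor → Atom then stmt gives Atom then stmt | then stmt.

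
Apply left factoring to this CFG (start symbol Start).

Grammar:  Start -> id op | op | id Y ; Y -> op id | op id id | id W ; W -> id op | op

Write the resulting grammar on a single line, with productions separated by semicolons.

Start -> op | id Start1; Y -> id W | op id Y1; W -> id op | op; Start1 -> op | Y; Y1 -> ε | id

Start has alternatives sharing prefix 'id': factor to Start → id Start1 with Start1 → op | Y.
Y has alternatives sharing prefix 'op id': factor to Y → op id Y1 with Y1 → ε | id.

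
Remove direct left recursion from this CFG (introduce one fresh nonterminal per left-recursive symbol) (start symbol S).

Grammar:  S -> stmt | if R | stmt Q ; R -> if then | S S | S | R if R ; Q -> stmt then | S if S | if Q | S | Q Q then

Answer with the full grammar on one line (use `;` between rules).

S -> stmt | if R | stmt Q; R -> if then R' | S S R' | S R'; Q -> stmt then Q' | S if S Q' | if Q Q' | S Q'; R' -> if R R' | ε; Q' -> Q then Q' | ε

Left recursion appears on R, Q.
For R: α = {if R}, β = {if then, S S, S}. Rewrite as R → β R' and R' → α R' | ε.
For Q: α = {Q then}, β = {stmt then, S if S, if Q, S}. Rewrite as Q → β Q' and Q' → α Q' | ε.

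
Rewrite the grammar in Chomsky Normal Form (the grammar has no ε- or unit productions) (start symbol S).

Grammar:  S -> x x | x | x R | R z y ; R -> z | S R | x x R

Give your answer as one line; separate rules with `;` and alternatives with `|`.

S -> X1 X1 | x | X1 R | R Y1; R -> z | S R | X1 Y2; X1 -> x; X2 -> z; X3 -> y; Y1 -> X2 X3; Y2 -> X1 R

Introduce a nonterminal for each terminal appearing in a rule of length ≥ 2: X1 → x, X2 → z, X3 → y.
Binarize each right-hand side of length ≥ 3 by chaining fresh nonterminals (Y1, Y2, …): affected rules were S → R X2 X3; R → X1 X1 R.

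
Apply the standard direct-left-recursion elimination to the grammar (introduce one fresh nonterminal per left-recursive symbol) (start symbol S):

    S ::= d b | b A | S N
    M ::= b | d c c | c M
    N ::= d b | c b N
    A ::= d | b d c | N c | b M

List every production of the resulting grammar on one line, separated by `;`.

S ::= d b S' | b A S'; M ::= b | d c c | c M; N ::= d b | c b N; A ::= d | b d c | N c | b M; S' ::= N S' | ε

Left recursion appears on S.
For S: α = {N}, β = {d b, b A}. Rewrite as S → β S' and S' → α S' | ε.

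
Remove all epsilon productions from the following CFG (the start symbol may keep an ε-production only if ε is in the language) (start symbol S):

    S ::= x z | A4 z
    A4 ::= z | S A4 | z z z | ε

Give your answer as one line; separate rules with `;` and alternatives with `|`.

S ::= x z | A4 z | z; A4 ::= z | S A4 | S | z z z

Nullable nonterminals: {A4}.
ε ∉ L(G), so no ε-production is kept.
Expand every rule over subsets of its nullable positions: S → A4 z gives A4 z | z. A4 → S A4 gives S A4 | S.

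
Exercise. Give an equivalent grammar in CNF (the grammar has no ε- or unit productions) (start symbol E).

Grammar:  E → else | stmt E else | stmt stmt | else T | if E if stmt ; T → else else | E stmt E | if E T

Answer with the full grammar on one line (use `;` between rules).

Introduce a nonterminal for each terminal appearing in a rule of length ≥ 2: X1 → stmt, X2 → else, X3 → if.
Binarize each right-hand side of length ≥ 3 by chaining fresh nonterminals (Y1, Y2, …): affected rules were E → X1 E X2; E → X3 E X3 X1; T → E X1 E; T → X3 E T.

E → else | X1 Y1 | X1 X1 | X2 T | X3 Y2; T → X2 X2 | E Y4 | X3 Y5; X1 → stmt; X2 → else; X3 → if; Y1 → E X2; Y2 → E Y3; Y3 → X3 X1; Y4 → X1 E; Y5 → E T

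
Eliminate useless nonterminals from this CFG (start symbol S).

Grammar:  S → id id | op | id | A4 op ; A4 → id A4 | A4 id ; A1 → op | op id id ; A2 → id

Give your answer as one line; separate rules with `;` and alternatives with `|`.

Generating nonterminals: {A1, A2, S}.
Reachable from S after that: {S}.
Removed useless symbols: {A1, A2, A4} and every production mentioning them.

S → id id | op | id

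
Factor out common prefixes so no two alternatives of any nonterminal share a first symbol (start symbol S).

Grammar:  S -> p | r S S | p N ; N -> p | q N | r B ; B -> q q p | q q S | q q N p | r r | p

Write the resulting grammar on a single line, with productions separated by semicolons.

S -> r S S | p S'; N -> p | q N | r B; B -> r r | p | q q B'; S' -> epsilon | N; B' -> p | S | N p

S has alternatives sharing prefix 'p': factor to S → p S' with S' → ε | N.
B has alternatives sharing prefix 'q q': factor to B → q q B' with B' → p | S | N p.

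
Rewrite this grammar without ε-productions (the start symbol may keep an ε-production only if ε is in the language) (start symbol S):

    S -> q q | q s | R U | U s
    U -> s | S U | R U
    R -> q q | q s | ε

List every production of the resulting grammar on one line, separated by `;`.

Nullable nonterminals: {R}.
ε ∉ L(G), so no ε-production is kept.
Add the nullable-subset variants: S → R U gives R U | U.

S -> q q | q s | R U | U | U s; U -> s | S U | R U; R -> q q | q s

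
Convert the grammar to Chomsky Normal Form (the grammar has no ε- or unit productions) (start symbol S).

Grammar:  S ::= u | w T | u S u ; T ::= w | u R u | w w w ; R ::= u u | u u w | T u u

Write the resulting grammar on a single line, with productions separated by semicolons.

Introduce a nonterminal for each terminal appearing in a rule of length ≥ 2: X1 → w, X2 → u.
Binarize each right-hand side of length ≥ 3 by chaining fresh nonterminals (Y1, Y2, …): affected rules were S → X2 S X2; T → X2 R X2; T → X1 X1 X1; R → X2 X2 X1.

S ::= u | X1 T | X2 Y1; T ::= w | X2 Y2 | X1 Y3; R ::= X2 X2 | X2 Y4 | T Y5; X1 ::= w; X2 ::= u; Y1 ::= S X2; Y2 ::= R X2; Y3 ::= X1 X1; Y4 ::= X2 X1; Y5 ::= X2 X2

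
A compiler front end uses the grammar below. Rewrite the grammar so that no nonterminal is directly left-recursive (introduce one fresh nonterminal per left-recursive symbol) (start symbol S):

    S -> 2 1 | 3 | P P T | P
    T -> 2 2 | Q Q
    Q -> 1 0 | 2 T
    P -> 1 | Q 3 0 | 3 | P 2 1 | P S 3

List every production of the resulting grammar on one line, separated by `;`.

S -> 2 1 | 3 | P P T | P; T -> 2 2 | Q Q; Q -> 1 0 | 2 T; P -> 1 P' | Q 3 0 P' | 3 P'; P' -> 2 1 P' | S 3 P' | eps

Directly left-recursive nonterminal: P.
For P: α = {2 1, S 3}, β = {1, Q 3 0, 3}. Rewrite as P → β P' and P' → α P' | ε.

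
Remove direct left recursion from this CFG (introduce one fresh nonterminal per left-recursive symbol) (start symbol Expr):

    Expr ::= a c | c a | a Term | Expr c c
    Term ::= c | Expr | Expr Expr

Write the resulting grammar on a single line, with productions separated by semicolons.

Expr ::= a c Expr1 | c a Expr1 | a Term Expr1; Term ::= c | Expr | Expr Expr; Expr1 ::= c c Expr1 | ε

Expr is directly left-recursive.
For Expr: α = {c c}, β = {a c, c a, a Term}. Rewrite as Expr → β Expr1 and Expr1 → α Expr1 | ε.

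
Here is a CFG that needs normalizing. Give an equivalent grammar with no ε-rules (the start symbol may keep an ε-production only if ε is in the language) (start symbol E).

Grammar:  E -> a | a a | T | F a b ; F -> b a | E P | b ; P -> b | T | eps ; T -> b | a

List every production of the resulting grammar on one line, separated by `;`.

E -> a | a a | T | F a b; F -> b a | E P | E | b; P -> b | T; T -> b | a

Nullable set = {P}.
ε ∉ L(G), so no ε-production is kept.
Add the nullable-subset variants: F → E P gives E P | E.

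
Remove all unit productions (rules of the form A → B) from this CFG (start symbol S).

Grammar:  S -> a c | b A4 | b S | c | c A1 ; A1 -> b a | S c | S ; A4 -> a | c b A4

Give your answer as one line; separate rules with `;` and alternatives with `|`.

S -> a c | b A4 | b S | c | c A1; A1 -> b a | S c | a c | b A4 | b S | c | c A1; A4 -> a | c b A4

Unit pairs: A1 ⇒* {S}.
For each unit pair (A, B), copy every non-unit production of B to A, then drop all unit productions.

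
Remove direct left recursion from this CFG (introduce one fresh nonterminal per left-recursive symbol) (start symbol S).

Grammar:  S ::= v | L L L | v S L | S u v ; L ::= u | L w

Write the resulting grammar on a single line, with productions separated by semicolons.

S, L are directly left-recursive.
For S: α = {u v}, β = {v, L L L, v S L}. Rewrite as S → β S' and S' → α S' | ε.
For L: α = {w}, β = {u}. Rewrite as L → β L' and L' → α L' | ε.

S ::= v S' | L L L S' | v S L S'; L ::= u L'; S' ::= u v S' | ε; L' ::= w L' | ε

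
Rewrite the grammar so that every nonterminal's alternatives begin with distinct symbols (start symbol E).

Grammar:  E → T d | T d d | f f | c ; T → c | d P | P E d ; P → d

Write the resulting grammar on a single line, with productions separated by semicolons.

E has alternatives sharing prefix 'T d': factor to E → T d E' with E' → ε | d.

E → f f | c | T d E'; T → c | d P | P E d; P → d; E' → ε | d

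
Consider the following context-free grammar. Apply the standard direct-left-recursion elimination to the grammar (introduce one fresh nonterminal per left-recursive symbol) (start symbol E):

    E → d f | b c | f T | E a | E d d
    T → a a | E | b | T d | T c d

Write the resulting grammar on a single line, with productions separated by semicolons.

E → d f E' | b c E' | f T E'; T → a a T' | E T' | b T'; E' → a E' | d d E' | epsilon; T' → d T' | c d T' | epsilon

Left recursion appears on E, T.
For E: α = {a, d d}, β = {d f, b c, f T}. Rewrite as E → β E' and E' → α E' | ε.
For T: α = {d, c d}, β = {a a, E, b}. Rewrite as T → β T' and T' → α T' | ε.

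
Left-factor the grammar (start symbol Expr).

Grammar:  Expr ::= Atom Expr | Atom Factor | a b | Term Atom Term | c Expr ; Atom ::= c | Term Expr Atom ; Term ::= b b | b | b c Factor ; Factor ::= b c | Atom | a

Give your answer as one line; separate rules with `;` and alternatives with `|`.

Expr ::= a b | Term Atom Term | c Expr | Atom Expr1; Atom ::= c | Term Expr Atom; Term ::= b Term1; Factor ::= b c | Atom | a; Expr1 ::= Expr | Factor; Term1 ::= b | eps | c Factor

Expr has alternatives sharing prefix 'Atom': factor to Expr → Atom Expr1 with Expr1 → Expr | Factor.
Term has alternatives sharing prefix 'b': factor to Term → b Term1 with Term1 → b | ε | c Factor.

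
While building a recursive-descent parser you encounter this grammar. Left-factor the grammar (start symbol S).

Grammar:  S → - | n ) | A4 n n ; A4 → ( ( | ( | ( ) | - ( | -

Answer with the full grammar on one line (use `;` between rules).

A4 has alternatives sharing prefix '(': factor to A4 → ( A4' with A4' → ( | ε | ).
A4 has alternatives sharing prefix '-': factor to A4 → - A4'' with A4'' → ( | ε.

S → - | n ) | A4 n n; A4 → ( A4' | - A4''; A4' → ( | eps | ); A4'' → ( | eps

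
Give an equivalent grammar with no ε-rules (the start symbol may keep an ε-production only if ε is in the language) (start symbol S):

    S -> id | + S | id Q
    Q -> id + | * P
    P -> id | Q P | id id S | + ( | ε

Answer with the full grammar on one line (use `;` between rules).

S -> id | + S | id Q; Q -> id + | * P | *; P -> id | Q P | Q | id id S | + (

The nullable symbols are {P}.
ε ∉ L(G), so no ε-production is kept.
Add the nullable-subset variants: Q → * P gives * P | *. P → Q P gives Q P | Q.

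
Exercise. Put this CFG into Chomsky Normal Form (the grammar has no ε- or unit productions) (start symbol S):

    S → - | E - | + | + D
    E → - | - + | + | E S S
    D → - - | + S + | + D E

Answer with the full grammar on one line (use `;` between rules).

Introduce a nonterminal for each terminal appearing in a rule of length ≥ 2: X1 → -, X2 → +.
Binarize each right-hand side of length ≥ 3 by chaining fresh nonterminals (Y1, Y2, …): affected rules were E → E S S; D → X2 S X2; D → X2 D E.

S → - | E X1 | + | X2 D; E → - | X1 X2 | + | E Y1; D → X1 X1 | X2 Y2 | X2 Y3; X1 → -; X2 → +; Y1 → S S; Y2 → S X2; Y3 → D E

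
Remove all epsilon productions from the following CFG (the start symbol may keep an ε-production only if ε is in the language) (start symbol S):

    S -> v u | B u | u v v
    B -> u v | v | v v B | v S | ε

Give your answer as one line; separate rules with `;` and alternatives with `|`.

S -> v u | B u | u | u v v; B -> u v | v | v v B | v v | v S

Nullable nonterminals: {B}.
ε ∉ L(G), so no ε-production is kept.
Add the nullable-subset variants: S → B u gives B u | u. B → v v B gives v v B | v v.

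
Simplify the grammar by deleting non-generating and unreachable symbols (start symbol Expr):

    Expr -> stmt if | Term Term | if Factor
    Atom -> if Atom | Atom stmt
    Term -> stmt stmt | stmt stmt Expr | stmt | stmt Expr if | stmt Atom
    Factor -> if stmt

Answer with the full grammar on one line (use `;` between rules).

Generating nonterminals: {Expr, Factor, Term}.
Reachable from Expr after that: {Expr, Factor, Term}.
Removed useless symbols: {Atom} and every production mentioning them.

Expr -> stmt if | Term Term | if Factor; Term -> stmt stmt | stmt stmt Expr | stmt | stmt Expr if; Factor -> if stmt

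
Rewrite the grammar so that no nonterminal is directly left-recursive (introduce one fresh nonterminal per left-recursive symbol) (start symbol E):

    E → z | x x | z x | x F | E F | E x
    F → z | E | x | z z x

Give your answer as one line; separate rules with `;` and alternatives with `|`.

Left recursion appears on E.
For E: α = {F, x}, β = {z, x x, z x, x F}. Rewrite as E → β E' and E' → α E' | ε.

E → z E' | x x E' | z x E' | x F E'; F → z | E | x | z z x; E' → F E' | x E' | ε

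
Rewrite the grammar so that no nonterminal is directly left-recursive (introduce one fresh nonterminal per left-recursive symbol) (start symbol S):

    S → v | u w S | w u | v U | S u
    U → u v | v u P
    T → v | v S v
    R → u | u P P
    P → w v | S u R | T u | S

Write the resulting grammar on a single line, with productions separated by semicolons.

Directly left-recursive nonterminal: S.
For S: α = {u}, β = {v, u w S, w u, v U}. Rewrite as S → β S' and S' → α S' | ε.

S → v S' | u w S S' | w u S' | v U S'; U → u v | v u P; T → v | v S v; R → u | u P P; P → w v | S u R | T u | S; S' → u S' | ε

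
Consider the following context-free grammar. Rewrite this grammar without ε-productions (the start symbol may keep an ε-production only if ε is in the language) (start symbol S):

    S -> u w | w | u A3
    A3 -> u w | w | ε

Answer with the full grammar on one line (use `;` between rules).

S -> u w | w | u A3 | u; A3 -> u w | w

The nullable symbols are {A3}.
ε ∉ L(G), so no ε-production is kept.
For each production, add variants omitting each subset of nullable occurrences: S → u A3 gives u A3 | u.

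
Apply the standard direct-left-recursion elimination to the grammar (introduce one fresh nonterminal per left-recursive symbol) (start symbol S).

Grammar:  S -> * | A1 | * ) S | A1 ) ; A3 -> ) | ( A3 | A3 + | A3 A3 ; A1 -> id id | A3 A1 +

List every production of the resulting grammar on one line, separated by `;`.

S -> * | A1 | * ) S | A1 ); A3 -> ) A3' | ( A3 A3'; A1 -> id id | A3 A1 +; A3' -> + A3' | A3 A3' | epsilon

Left recursion appears on A3.
For A3: α = {+, A3}, β = {), ( A3}. Rewrite as A3 → β A3' and A3' → α A3' | ε.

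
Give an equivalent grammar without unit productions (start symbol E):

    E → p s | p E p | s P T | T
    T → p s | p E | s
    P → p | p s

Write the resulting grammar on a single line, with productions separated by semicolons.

E → p s | p E p | s P T | p E | s; T → p s | p E | s; P → p | p s

Unit pairs: E ⇒* {T}.
Replace each nonterminal's rules with the union of the non-unit rules of every nonterminal it unit-derives.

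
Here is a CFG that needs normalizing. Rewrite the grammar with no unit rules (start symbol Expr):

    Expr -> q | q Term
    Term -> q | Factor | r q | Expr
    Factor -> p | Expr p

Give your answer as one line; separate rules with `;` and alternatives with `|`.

Unit pairs: Term ⇒* {Expr, Factor}.
Replace each nonterminal's rules with the union of the non-unit rules of every nonterminal it unit-derives.

Expr -> q | q Term; Term -> q | r q | p | Expr p | q Term; Factor -> p | Expr p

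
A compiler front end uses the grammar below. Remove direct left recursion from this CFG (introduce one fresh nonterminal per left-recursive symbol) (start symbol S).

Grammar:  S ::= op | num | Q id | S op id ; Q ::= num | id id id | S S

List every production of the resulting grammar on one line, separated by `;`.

S ::= op S' | num S' | Q id S'; Q ::= num | id id id | S S; S' ::= op id S' | ε

Left recursion appears on S.
For S: α = {op id}, β = {op, num, Q id}. Rewrite as S → β S' and S' → α S' | ε.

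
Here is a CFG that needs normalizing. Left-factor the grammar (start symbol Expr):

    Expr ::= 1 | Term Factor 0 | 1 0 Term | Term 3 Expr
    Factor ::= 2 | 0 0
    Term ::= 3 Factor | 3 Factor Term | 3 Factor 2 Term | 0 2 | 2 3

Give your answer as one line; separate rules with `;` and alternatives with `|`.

Expr ::= 1 Expr1 | Term Expr2; Factor ::= 2 | 0 0; Term ::= 0 2 | 2 3 | 3 Factor Term1; Expr1 ::= ε | 0 Term; Expr2 ::= Factor 0 | 3 Expr; Term1 ::= ε | Term | 2 Term

Expr has alternatives sharing prefix '1': factor to Expr → 1 Expr1 with Expr1 → ε | 0 Term.
Expr has alternatives sharing prefix 'Term': factor to Expr → Term Expr2 with Expr2 → Factor 0 | 3 Expr.
Term has alternatives sharing prefix '3 Factor': factor to Term → 3 Factor Term1 with Term1 → ε | Term | 2 Term.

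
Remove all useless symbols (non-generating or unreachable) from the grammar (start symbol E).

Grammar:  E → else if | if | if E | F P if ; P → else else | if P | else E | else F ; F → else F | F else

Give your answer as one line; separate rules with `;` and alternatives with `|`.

E → else if | if | if E

Generating nonterminals: {E, P}.
Reachable from E after that: {E}.
Removed useless symbols: {F, P} and every production mentioning them.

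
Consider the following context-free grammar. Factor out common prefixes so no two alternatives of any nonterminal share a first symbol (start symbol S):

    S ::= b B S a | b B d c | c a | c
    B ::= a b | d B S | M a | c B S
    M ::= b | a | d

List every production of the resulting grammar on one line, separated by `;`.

S ::= b B S' | c S''; B ::= a b | d B S | M a | c B S; M ::= b | a | d; S' ::= S a | d c; S'' ::= a | ε

S has alternatives sharing prefix 'b B': factor to S → b B S' with S' → S a | d c.
S has alternatives sharing prefix 'c': factor to S → c S'' with S'' → a | ε.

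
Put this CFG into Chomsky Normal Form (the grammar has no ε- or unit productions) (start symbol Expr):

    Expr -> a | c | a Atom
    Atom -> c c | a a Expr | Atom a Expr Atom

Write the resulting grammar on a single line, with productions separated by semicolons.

Expr -> a | c | X1 Atom; Atom -> X2 X2 | X1 Y1 | Atom Y2; X1 -> a; X2 -> c; Y1 -> X1 Expr; Y2 -> X1 Y3; Y3 -> Expr Atom

Introduce a nonterminal for each terminal appearing in a rule of length ≥ 2: X1 → a, X2 → c.
Binarize each right-hand side of length ≥ 3 by chaining fresh nonterminals (Y1, Y2, …): affected rules were Atom → X1 X1 Expr; Atom → Atom X1 Expr Atom.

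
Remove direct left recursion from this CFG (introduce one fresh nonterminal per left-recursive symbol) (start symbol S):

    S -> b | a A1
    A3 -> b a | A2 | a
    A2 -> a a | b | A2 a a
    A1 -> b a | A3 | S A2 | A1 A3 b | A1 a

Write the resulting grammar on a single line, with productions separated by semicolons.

S -> b | a A1; A3 -> b a | A2 | a; A2 -> a a A2' | b A2'; A1 -> b a A1' | A3 A1' | S A2 A1'; A2' -> a a A2' | epsilon; A1' -> A3 b A1' | a A1' | epsilon

A2, A1 are directly left-recursive.
For A2: α = {a a}, β = {a a, b}. Rewrite as A2 → β A2' and A2' → α A2' | ε.
For A1: α = {A3 b, a}, β = {b a, A3, S A2}. Rewrite as A1 → β A1' and A1' → α A1' | ε.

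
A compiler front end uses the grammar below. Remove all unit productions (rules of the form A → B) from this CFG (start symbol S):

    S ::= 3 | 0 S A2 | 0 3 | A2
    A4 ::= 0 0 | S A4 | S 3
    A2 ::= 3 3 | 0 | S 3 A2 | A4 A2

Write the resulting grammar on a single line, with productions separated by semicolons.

Unit pairs: S ⇒* {A2}.
For each unit pair (A, B), copy every non-unit production of B to A, then drop all unit productions.

S ::= 3 3 | 0 | S 3 A2 | A4 A2 | 3 | 0 S A2 | 0 3; A4 ::= 0 0 | S A4 | S 3; A2 ::= 3 3 | 0 | S 3 A2 | A4 A2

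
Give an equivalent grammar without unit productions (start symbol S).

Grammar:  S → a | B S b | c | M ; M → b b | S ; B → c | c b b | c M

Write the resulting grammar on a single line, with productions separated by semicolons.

Unit pairs: M ⇒* {S}; S ⇒* {M}.
For each unit pair (A, B), copy every non-unit production of B to A, then drop all unit productions.

S → a | B S b | c | b b; M → a | B S b | c | b b; B → c | c b b | c M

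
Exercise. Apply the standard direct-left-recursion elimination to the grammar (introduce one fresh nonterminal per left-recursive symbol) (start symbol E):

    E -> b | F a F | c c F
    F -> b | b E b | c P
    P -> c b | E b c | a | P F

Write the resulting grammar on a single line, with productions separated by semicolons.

E -> b | F a F | c c F; F -> b | b E b | c P; P -> c b P' | E b c P' | a P'; P' -> F P' | ε

P is directly left-recursive.
For P: α = {F}, β = {c b, E b c, a}. Rewrite as P → β P' and P' → α P' | ε.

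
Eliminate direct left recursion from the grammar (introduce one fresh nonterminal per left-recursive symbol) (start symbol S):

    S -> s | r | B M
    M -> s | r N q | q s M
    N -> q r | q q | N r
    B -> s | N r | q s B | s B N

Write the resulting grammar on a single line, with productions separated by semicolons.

N is directly left-recursive.
For N: α = {r}, β = {q r, q q}. Rewrite as N → β N' and N' → α N' | ε.

S -> s | r | B M; M -> s | r N q | q s M; N -> q r N' | q q N'; B -> s | N r | q s B | s B N; N' -> r N' | ε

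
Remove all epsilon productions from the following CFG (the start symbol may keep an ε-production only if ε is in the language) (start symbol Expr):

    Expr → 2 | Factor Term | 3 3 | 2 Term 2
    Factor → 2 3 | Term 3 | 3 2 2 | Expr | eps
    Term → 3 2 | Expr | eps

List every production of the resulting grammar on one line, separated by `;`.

Nullable set = {Expr, Factor, Term}.
ε ∈ L(G) since Expr is nullable, so keep Expr → ε.
Expand every rule over subsets of its nullable positions: Expr → Factor Term gives Factor Term | Factor | Term. Expr → 2 Term 2 gives 2 Term 2 | 2 2. Factor → Term 3 gives Term 3 | 3.

Expr → 2 | Factor Term | Factor | Term | 3 3 | 2 Term 2 | 2 2 | eps; Factor → 2 3 | Term 3 | 3 | 3 2 2 | Expr; Term → 3 2 | Expr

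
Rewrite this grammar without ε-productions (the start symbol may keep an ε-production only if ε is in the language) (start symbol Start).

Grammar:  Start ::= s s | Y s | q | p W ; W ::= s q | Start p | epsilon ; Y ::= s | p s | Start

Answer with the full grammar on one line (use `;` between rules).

Start ::= s s | Y s | q | p W | p; W ::= s q | Start p; Y ::= s | p s | Start

Nullable set = {W}.
ε ∉ L(G), so no ε-production is kept.
For each production, add variants omitting each subset of nullable occurrences: Start → p W gives p W | p.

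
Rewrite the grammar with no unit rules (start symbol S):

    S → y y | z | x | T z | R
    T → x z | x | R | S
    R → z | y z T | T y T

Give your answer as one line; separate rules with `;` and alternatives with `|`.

S → y y | z | x | T z | y z T | T y T; T → y y | z | x | T z | y z T | T y T | x z; R → z | y z T | T y T

Unit pairs: S ⇒* {R}; T ⇒* {R, S}.
For every A with A ⇒* B via unit rules, add B's non-unit alternatives to A; then delete every rule of the form X → Y.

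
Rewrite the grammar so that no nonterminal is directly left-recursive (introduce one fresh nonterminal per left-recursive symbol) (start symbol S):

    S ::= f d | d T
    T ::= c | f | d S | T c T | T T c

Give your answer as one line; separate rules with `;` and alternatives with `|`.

S ::= f d | d T; T ::= c T' | f T' | d S T'; T' ::= c T T' | T c T' | ε

Left recursion appears on T.
For T: α = {c T, T c}, β = {c, f, d S}. Rewrite as T → β T' and T' → α T' | ε.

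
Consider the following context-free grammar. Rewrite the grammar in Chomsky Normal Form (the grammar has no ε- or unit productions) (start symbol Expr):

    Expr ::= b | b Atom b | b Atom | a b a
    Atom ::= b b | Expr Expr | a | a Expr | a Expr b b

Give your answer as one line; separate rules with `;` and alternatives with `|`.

Expr ::= b | X1 Y1 | X1 Atom | X2 Y2; Atom ::= X1 X1 | Expr Expr | a | X2 Expr | X2 Y3; X1 ::= b; X2 ::= a; Y1 ::= Atom X1; Y2 ::= X1 X2; Y3 ::= Expr Y4; Y4 ::= X1 X1

Introduce a nonterminal for each terminal appearing in a rule of length ≥ 2: X1 → b, X2 → a.
Binarize each right-hand side of length ≥ 3 by chaining fresh nonterminals (Y1, Y2, …): affected rules were Expr → X1 Atom X1; Expr → X2 X1 X2; Atom → X2 Expr X1 X1.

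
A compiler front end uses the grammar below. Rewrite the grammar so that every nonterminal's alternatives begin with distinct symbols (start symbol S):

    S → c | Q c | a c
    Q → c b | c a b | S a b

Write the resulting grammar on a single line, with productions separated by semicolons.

S → c | Q c | a c; Q → S a b | c Q'; Q' → b | a b

Q has alternatives sharing prefix 'c': factor to Q → c Q' with Q' → b | a b.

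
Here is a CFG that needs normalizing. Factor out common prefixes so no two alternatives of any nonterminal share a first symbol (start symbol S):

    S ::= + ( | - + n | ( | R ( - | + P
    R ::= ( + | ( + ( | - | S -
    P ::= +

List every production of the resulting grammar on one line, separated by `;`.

S ::= - + n | ( | R ( - | + S'; R ::= - | S - | ( + R'; P ::= +; S' ::= ( | P; R' ::= ε | (

S has alternatives sharing prefix '+': factor to S → + S' with S' → ( | P.
R has alternatives sharing prefix '( +': factor to R → ( + R' with R' → ε | (.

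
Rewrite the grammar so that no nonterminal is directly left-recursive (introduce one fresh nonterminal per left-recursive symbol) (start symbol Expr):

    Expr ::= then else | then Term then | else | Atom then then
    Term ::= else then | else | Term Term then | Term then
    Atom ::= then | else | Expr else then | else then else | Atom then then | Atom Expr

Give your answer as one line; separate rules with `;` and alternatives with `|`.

Directly left-recursive nonterminals: Term, Atom.
For Term: α = {Term then, then}, β = {else then, else}. Rewrite as Term → β Term1 and Term1 → α Term1 | ε.
For Atom: α = {then then, Expr}, β = {then, else, Expr else then, else then else}. Rewrite as Atom → β Atom1 and Atom1 → α Atom1 | ε.

Expr ::= then else | then Term then | else | Atom then then; Term ::= else then Term1 | else Term1; Atom ::= then Atom1 | else Atom1 | Expr else then Atom1 | else then else Atom1; Term1 ::= Term then Term1 | then Term1 | ε; Atom1 ::= then then Atom1 | Expr Atom1 | ε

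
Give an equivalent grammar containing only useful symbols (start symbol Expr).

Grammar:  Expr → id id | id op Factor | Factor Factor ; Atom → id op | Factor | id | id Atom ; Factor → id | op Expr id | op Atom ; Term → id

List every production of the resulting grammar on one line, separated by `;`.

Generating nonterminals: {Atom, Expr, Factor, Term}.
Reachable from Expr after that: {Atom, Expr, Factor}.
Removed useless symbols: {Term} and every production mentioning them.

Expr → id id | id op Factor | Factor Factor; Atom → id op | Factor | id | id Atom; Factor → id | op Expr id | op Atom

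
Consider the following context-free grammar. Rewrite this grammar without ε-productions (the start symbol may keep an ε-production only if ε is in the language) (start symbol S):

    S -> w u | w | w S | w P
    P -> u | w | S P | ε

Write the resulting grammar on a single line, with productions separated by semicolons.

Nullable set = {P}.
ε ∉ L(G), so no ε-production is kept.
For each production, add variants omitting each subset of nullable occurrences: P → S P gives S P | S.

S -> w u | w | w S | w P; P -> u | w | S P | S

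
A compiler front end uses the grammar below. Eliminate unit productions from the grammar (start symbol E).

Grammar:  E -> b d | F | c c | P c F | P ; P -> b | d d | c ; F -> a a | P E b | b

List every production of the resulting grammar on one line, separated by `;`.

E -> b d | c c | P c F | a a | P E b | b | d d | c; P -> b | d d | c; F -> a a | P E b | b

Unit pairs: E ⇒* {F, P}.
For each unit pair (A, B), copy every non-unit production of B to A, then drop all unit productions.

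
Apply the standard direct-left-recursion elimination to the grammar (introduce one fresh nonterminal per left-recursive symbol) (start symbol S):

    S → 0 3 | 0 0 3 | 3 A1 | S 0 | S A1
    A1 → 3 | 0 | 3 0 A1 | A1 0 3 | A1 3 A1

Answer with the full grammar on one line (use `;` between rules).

Left recursion appears on S, A1.
For S: α = {0, A1}, β = {0 3, 0 0 3, 3 A1}. Rewrite as S → β S' and S' → α S' | ε.
For A1: α = {0 3, 3 A1}, β = {3, 0, 3 0 A1}. Rewrite as A1 → β A1' and A1' → α A1' | ε.

S → 0 3 S' | 0 0 3 S' | 3 A1 S'; A1 → 3 A1' | 0 A1' | 3 0 A1 A1'; S' → 0 S' | A1 S' | ε; A1' → 0 3 A1' | 3 A1 A1' | ε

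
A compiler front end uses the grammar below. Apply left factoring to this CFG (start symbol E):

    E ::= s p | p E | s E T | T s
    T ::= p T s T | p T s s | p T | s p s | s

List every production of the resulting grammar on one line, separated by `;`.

E has alternatives sharing prefix 's': factor to E → s E' with E' → p | E T.
T has alternatives sharing prefix 'p T': factor to T → p T T' with T' → s T | s s | ε.
T has alternatives sharing prefix 's': factor to T → s T'' with T'' → p s | ε.
T' has alternatives sharing prefix 's': factor to T' → s T''' with T''' → T | s.

E ::= p E | T s | s E'; T ::= p T T' | s T''; E' ::= p | E T; T' ::= ε | s T'''; T'' ::= p s | ε; T''' ::= T | s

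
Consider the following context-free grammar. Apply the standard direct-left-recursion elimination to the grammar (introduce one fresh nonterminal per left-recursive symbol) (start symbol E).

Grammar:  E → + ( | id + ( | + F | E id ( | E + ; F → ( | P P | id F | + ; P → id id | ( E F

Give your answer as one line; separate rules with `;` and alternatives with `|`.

E → + ( E' | id + ( E' | + F E'; F → ( | P P | id F | +; P → id id | ( E F; E' → id ( E' | + E' | ε

E is directly left-recursive.
For E: α = {id (, +}, β = {+ (, id + (, + F}. Rewrite as E → β E' and E' → α E' | ε.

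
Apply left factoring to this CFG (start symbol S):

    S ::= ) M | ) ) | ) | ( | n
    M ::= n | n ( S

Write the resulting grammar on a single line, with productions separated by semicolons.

S has alternatives sharing prefix ')': factor to S → ) S' with S' → M | ) | ε.
M has alternatives sharing prefix 'n': factor to M → n M' with M' → ε | ( S.

S ::= ( | n | ) S'; M ::= n M'; S' ::= M | ) | ε; M' ::= ε | ( S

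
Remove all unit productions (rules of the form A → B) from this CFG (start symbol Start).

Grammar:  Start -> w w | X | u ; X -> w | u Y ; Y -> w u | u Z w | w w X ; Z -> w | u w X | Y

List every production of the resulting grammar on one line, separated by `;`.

Start -> w w | u | w | u Y; X -> w | u Y; Y -> w u | u Z w | w w X; Z -> w | u w X | w u | u Z w | w w X

Unit pairs: Start ⇒* {X}; Z ⇒* {Y}.
For each unit pair (A, B), copy every non-unit production of B to A, then drop all unit productions.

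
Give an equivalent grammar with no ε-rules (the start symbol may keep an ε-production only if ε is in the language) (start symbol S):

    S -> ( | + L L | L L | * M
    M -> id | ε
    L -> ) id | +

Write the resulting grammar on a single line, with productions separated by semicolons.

S -> ( | + L L | L L | * M | *; M -> id; L -> ) id | +

Nullable set = {M}.
ε ∉ L(G), so no ε-production is kept.
Expand every rule over subsets of its nullable positions: S → * M gives * M | *.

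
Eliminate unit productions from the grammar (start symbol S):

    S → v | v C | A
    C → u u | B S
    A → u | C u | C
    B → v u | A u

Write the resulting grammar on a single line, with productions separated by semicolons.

Unit pairs: A ⇒* {C}; S ⇒* {A, C}.
Replace each nonterminal's rules with the union of the non-unit rules of every nonterminal it unit-derives.

S → u u | B S | v | v C | u | C u; C → u u | B S; A → u u | B S | u | C u; B → v u | A u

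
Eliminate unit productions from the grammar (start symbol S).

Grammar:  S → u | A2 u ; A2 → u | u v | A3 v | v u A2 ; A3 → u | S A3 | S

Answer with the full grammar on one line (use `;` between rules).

S → u | A2 u; A2 → u | u v | A3 v | v u A2; A3 → u | A2 u | S A3

Unit pairs: A3 ⇒* {S}.
For each unit pair (A, B), copy every non-unit production of B to A, then drop all unit productions.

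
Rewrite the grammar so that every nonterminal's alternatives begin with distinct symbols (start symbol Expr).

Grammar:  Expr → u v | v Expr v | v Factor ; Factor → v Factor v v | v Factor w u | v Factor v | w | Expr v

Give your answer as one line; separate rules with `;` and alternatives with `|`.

Expr has alternatives sharing prefix 'v': factor to Expr → v Expr1 with Expr1 → Expr v | Factor.
Factor has alternatives sharing prefix 'v Factor': factor to Factor → v Factor Factor1 with Factor1 → v v | w u | v.
Factor1 has alternatives sharing prefix 'v': factor to Factor1 → v Factor11 with Factor11 → v | ε.

Expr → u v | v Expr1; Factor → w | Expr v | v Factor Factor1; Expr1 → Expr v | Factor; Factor1 → w u | v Factor11; Factor11 → v | ε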